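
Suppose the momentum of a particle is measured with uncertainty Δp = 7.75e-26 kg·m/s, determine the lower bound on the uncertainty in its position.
680.369 pm

Using the Heisenberg uncertainty principle:
ΔxΔp ≥ ℏ/2

The minimum uncertainty in position is:
Δx_min = ℏ/(2Δp)
Δx_min = (1.055e-34 J·s) / (2 × 7.750e-26 kg·m/s)
Δx_min = 6.804e-10 m = 680.369 pm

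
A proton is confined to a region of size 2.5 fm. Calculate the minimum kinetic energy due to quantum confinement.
829.992 keV

Using the uncertainty principle:

1. Position uncertainty: Δx ≈ 2.500e-15 m
2. Minimum momentum uncertainty: Δp = ℏ/(2Δx) = 2.109e-20 kg·m/s
3. Minimum kinetic energy:
   KE = (Δp)²/(2m) = (2.109e-20)²/(2 × 1.673e-27 kg)
   KE = 1.330e-13 J = 829.992 keV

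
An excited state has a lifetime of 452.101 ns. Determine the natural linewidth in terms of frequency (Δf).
176.017 kHz

Using the energy-time uncertainty principle and E = hf:
ΔEΔt ≥ ℏ/2
hΔf·Δt ≥ ℏ/2

The minimum frequency uncertainty is:
Δf = ℏ/(2hτ) = 1/(4πτ)
Δf = 1/(4π × 4.521e-07 s)
Δf = 1.760e+05 Hz = 176.017 kHz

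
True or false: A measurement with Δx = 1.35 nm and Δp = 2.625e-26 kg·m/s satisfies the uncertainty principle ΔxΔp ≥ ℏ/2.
No, it violates the uncertainty principle (impossible measurement).

Calculate the product ΔxΔp:
ΔxΔp = (1.350e-09 m) × (2.625e-26 kg·m/s)
ΔxΔp = 3.544e-35 J·s

Compare to the minimum allowed value ℏ/2:
ℏ/2 = 5.273e-35 J·s

Since ΔxΔp = 3.544e-35 J·s < 5.273e-35 J·s = ℏ/2,
the measurement violates the uncertainty principle.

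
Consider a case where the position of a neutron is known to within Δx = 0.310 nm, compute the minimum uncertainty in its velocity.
101.552 m/s

Using the Heisenberg uncertainty principle and Δp = mΔv:
ΔxΔp ≥ ℏ/2
Δx(mΔv) ≥ ℏ/2

The minimum uncertainty in velocity is:
Δv_min = ℏ/(2mΔx)
Δv_min = (1.055e-34 J·s) / (2 × 1.675e-27 kg × 3.100e-10 m)
Δv_min = 1.016e+02 m/s = 101.552 m/s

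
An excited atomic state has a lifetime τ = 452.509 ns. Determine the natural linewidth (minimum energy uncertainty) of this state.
727.292 peV

Using the energy-time uncertainty principle:
ΔEΔt ≥ ℏ/2

The lifetime τ represents the time uncertainty Δt.
The natural linewidth (minimum energy uncertainty) is:

ΔE = ℏ/(2τ)
ΔE = (1.055e-34 J·s) / (2 × 4.525e-07 s)
ΔE = 1.165e-28 J = 727.292 peV

This natural linewidth limits the precision of spectroscopic measurements.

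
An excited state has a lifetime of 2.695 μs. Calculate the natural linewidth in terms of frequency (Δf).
29.528 kHz

Using the energy-time uncertainty principle and E = hf:
ΔEΔt ≥ ℏ/2
hΔf·Δt ≥ ℏ/2

The minimum frequency uncertainty is:
Δf = ℏ/(2hτ) = 1/(4πτ)
Δf = 1/(4π × 2.695e-06 s)
Δf = 2.953e+04 Hz = 29.528 kHz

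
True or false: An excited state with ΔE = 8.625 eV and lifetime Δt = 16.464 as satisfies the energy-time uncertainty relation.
No, it violates the uncertainty relation.

Calculate the product ΔEΔt:
ΔE = 8.625 eV = 1.382e-18 J
ΔEΔt = (1.382e-18 J) × (1.646e-17 s)
ΔEΔt = 2.275e-35 J·s

Compare to the minimum allowed value ℏ/2:
ℏ/2 = 5.273e-35 J·s

Since ΔEΔt = 2.275e-35 J·s < 5.273e-35 J·s = ℏ/2,
this violates the uncertainty relation.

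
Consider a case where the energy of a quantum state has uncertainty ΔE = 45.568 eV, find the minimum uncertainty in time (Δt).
7.222 as

Using the energy-time uncertainty principle:
ΔEΔt ≥ ℏ/2

The minimum uncertainty in time is:
Δt_min = ℏ/(2ΔE)
Δt_min = (1.055e-34 J·s) / (2 × 7.301e-18 J)
Δt_min = 7.222e-18 s = 7.222 as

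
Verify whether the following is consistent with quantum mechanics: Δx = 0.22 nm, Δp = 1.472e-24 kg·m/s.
Yes, it satisfies the uncertainty principle.

Calculate the product ΔxΔp:
ΔxΔp = (2.200e-10 m) × (1.472e-24 kg·m/s)
ΔxΔp = 3.238e-34 J·s

Compare to the minimum allowed value ℏ/2:
ℏ/2 = 5.273e-35 J·s

Since ΔxΔp = 3.238e-34 J·s ≥ 5.273e-35 J·s = ℏ/2,
the measurement satisfies the uncertainty principle.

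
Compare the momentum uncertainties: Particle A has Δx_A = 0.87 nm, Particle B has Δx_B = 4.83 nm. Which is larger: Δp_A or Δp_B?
Particle A has the larger minimum momentum uncertainty, by a factor of 5.55.

For each particle, the minimum momentum uncertainty is Δp_min = ℏ/(2Δx):

Particle A: Δp_A = ℏ/(2×8.700e-10 m) = 6.061e-26 kg·m/s
Particle B: Δp_B = ℏ/(2×4.830e-09 m) = 1.092e-26 kg·m/s

Ratio: Δp_A/Δp_B = 5.55

Since Δp_min ∝ 1/Δx, the particle with smaller position uncertainty (A) has larger momentum uncertainty.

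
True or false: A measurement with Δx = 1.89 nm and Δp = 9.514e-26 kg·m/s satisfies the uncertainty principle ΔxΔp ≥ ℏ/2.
Yes, it satisfies the uncertainty principle.

Calculate the product ΔxΔp:
ΔxΔp = (1.890e-09 m) × (9.514e-26 kg·m/s)
ΔxΔp = 1.798e-34 J·s

Compare to the minimum allowed value ℏ/2:
ℏ/2 = 5.273e-35 J·s

Since ΔxΔp = 1.798e-34 J·s ≥ 5.273e-35 J·s = ℏ/2,
the measurement satisfies the uncertainty principle.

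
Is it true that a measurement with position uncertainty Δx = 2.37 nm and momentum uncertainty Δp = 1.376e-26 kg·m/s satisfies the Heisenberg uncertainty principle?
No, it violates the uncertainty principle (impossible measurement).

Calculate the product ΔxΔp:
ΔxΔp = (2.370e-09 m) × (1.376e-26 kg·m/s)
ΔxΔp = 3.261e-35 J·s

Compare to the minimum allowed value ℏ/2:
ℏ/2 = 5.273e-35 J·s

Since ΔxΔp = 3.261e-35 J·s < 5.273e-35 J·s = ℏ/2,
the measurement violates the uncertainty principle.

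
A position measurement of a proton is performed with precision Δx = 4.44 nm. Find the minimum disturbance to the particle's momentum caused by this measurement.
1.188 × 10^-26 kg·m/s

The uncertainty principle implies that measuring position disturbs momentum:
ΔxΔp ≥ ℏ/2

When we measure position with precision Δx, we necessarily introduce a momentum uncertainty:
Δp ≥ ℏ/(2Δx)
Δp_min = (1.055e-34 J·s) / (2 × 4.440e-09 m)
Δp_min = 1.188e-26 kg·m/s

The more precisely we measure position, the greater the momentum disturbance.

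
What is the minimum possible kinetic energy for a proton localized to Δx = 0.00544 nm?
175.290 meV

Localizing a particle requires giving it sufficient momentum uncertainty:

1. From uncertainty principle: Δp ≥ ℏ/(2Δx)
   Δp_min = (1.055e-34 J·s) / (2 × 5.440e-12 m)
   Δp_min = 9.693e-24 kg·m/s

2. This momentum uncertainty corresponds to kinetic energy:
   KE ≈ (Δp)²/(2m) = (9.693e-24)²/(2 × 1.673e-27 kg)
   KE = 2.808e-20 J = 175.290 meV

Tighter localization requires more energy.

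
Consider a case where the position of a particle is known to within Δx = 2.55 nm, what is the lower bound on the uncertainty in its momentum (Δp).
2.068 × 10^-26 kg·m/s

Using the Heisenberg uncertainty principle:
ΔxΔp ≥ ℏ/2

The minimum uncertainty in momentum is:
Δp_min = ℏ/(2Δx)
Δp_min = (1.055e-34 J·s) / (2 × 2.550e-09 m)
Δp_min = 2.068e-26 kg·m/s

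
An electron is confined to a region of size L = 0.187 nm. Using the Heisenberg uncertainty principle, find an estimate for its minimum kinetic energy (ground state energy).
272.383 meV

Using the uncertainty principle to estimate ground state energy:

1. The position uncertainty is approximately the confinement size:
   Δx ≈ L = 1.870e-10 m

2. From ΔxΔp ≥ ℏ/2, the minimum momentum uncertainty is:
   Δp ≈ ℏ/(2L) = 2.820e-25 kg·m/s

3. The kinetic energy is approximately:
   KE ≈ (Δp)²/(2m) = (2.820e-25)²/(2 × 9.109e-31 kg)
   KE ≈ 4.364e-20 J = 272.383 meV

This is an order-of-magnitude estimate of the ground state energy.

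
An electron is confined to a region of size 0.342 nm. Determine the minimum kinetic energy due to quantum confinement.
81.435 meV

Using the uncertainty principle:

1. Position uncertainty: Δx ≈ 3.420e-10 m
2. Minimum momentum uncertainty: Δp = ℏ/(2Δx) = 1.542e-25 kg·m/s
3. Minimum kinetic energy:
   KE = (Δp)²/(2m) = (1.542e-25)²/(2 × 9.109e-31 kg)
   KE = 1.305e-20 J = 81.435 meV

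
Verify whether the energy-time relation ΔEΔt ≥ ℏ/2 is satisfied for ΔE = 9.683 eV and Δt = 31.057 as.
No, it violates the uncertainty relation.

Calculate the product ΔEΔt:
ΔE = 9.683 eV = 1.551e-18 J
ΔEΔt = (1.551e-18 J) × (3.106e-17 s)
ΔEΔt = 4.818e-35 J·s

Compare to the minimum allowed value ℏ/2:
ℏ/2 = 5.273e-35 J·s

Since ΔEΔt = 4.818e-35 J·s < 5.273e-35 J·s = ℏ/2,
this violates the uncertainty relation.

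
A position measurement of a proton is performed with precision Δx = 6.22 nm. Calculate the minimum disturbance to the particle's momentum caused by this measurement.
8.477 × 10^-27 kg·m/s

The uncertainty principle implies that measuring position disturbs momentum:
ΔxΔp ≥ ℏ/2

When we measure position with precision Δx, we necessarily introduce a momentum uncertainty:
Δp ≥ ℏ/(2Δx)
Δp_min = (1.055e-34 J·s) / (2 × 6.220e-09 m)
Δp_min = 8.477e-27 kg·m/s

The more precisely we measure position, the greater the momentum disturbance.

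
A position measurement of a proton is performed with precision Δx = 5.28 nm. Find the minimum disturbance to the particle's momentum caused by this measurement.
9.986 × 10^-27 kg·m/s

The uncertainty principle implies that measuring position disturbs momentum:
ΔxΔp ≥ ℏ/2

When we measure position with precision Δx, we necessarily introduce a momentum uncertainty:
Δp ≥ ℏ/(2Δx)
Δp_min = (1.055e-34 J·s) / (2 × 5.280e-09 m)
Δp_min = 9.986e-27 kg·m/s

The more precisely we measure position, the greater the momentum disturbance.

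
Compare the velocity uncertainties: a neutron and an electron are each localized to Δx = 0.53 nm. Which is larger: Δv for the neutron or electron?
The electron has the larger minimum velocity uncertainty, by a ratio of 1838.7.

For both particles, Δp_min = ℏ/(2Δx) = 9.949e-26 kg·m/s (same for both).

The velocity uncertainty is Δv = Δp/m:
- neutron: Δv = 9.949e-26 / 1.675e-27 = 5.940e+01 m/s = 59.398 m/s
- electron: Δv = 9.949e-26 / 9.109e-31 = 1.092e+05 m/s = 109.215 km/s

Ratio: 1.092e+05 / 5.940e+01 = 1838.7

The lighter particle has larger velocity uncertainty because Δv ∝ 1/m.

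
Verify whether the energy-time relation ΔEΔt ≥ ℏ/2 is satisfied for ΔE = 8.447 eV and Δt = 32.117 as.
No, it violates the uncertainty relation.

Calculate the product ΔEΔt:
ΔE = 8.447 eV = 1.353e-18 J
ΔEΔt = (1.353e-18 J) × (3.212e-17 s)
ΔEΔt = 4.347e-35 J·s

Compare to the minimum allowed value ℏ/2:
ℏ/2 = 5.273e-35 J·s

Since ΔEΔt = 4.347e-35 J·s < 5.273e-35 J·s = ℏ/2,
this violates the uncertainty relation.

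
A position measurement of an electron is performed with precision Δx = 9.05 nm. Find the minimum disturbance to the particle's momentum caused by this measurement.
5.826 × 10^-27 kg·m/s

The uncertainty principle implies that measuring position disturbs momentum:
ΔxΔp ≥ ℏ/2

When we measure position with precision Δx, we necessarily introduce a momentum uncertainty:
Δp ≥ ℏ/(2Δx)
Δp_min = (1.055e-34 J·s) / (2 × 9.050e-09 m)
Δp_min = 5.826e-27 kg·m/s

The more precisely we measure position, the greater the momentum disturbance.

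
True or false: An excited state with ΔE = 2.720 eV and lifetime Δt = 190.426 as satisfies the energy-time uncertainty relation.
Yes, it satisfies the uncertainty relation.

Calculate the product ΔEΔt:
ΔE = 2.720 eV = 4.358e-19 J
ΔEΔt = (4.358e-19 J) × (1.904e-16 s)
ΔEΔt = 8.299e-35 J·s

Compare to the minimum allowed value ℏ/2:
ℏ/2 = 5.273e-35 J·s

Since ΔEΔt = 8.299e-35 J·s ≥ 5.273e-35 J·s = ℏ/2,
this satisfies the uncertainty relation.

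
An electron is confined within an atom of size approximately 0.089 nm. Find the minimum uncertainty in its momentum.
5.925 × 10^-25 kg·m/s

Using the Heisenberg uncertainty principle:
ΔxΔp ≥ ℏ/2

With Δx ≈ L = 8.900e-11 m (the confinement size):
Δp_min = ℏ/(2Δx)
Δp_min = (1.055e-34 J·s) / (2 × 8.900e-11 m)
Δp_min = 5.925e-25 kg·m/s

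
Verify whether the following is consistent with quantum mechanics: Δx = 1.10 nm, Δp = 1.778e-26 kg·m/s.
No, it violates the uncertainty principle (impossible measurement).

Calculate the product ΔxΔp:
ΔxΔp = (1.100e-09 m) × (1.778e-26 kg·m/s)
ΔxΔp = 1.956e-35 J·s

Compare to the minimum allowed value ℏ/2:
ℏ/2 = 5.273e-35 J·s

Since ΔxΔp = 1.956e-35 J·s < 5.273e-35 J·s = ℏ/2,
the measurement violates the uncertainty principle.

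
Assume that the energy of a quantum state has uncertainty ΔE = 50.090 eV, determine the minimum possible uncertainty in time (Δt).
6.570 as

Using the energy-time uncertainty principle:
ΔEΔt ≥ ℏ/2

The minimum uncertainty in time is:
Δt_min = ℏ/(2ΔE)
Δt_min = (1.055e-34 J·s) / (2 × 8.025e-18 J)
Δt_min = 6.570e-18 s = 6.570 as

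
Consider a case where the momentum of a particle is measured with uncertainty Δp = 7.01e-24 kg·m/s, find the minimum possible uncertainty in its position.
7.522 pm

Using the Heisenberg uncertainty principle:
ΔxΔp ≥ ℏ/2

The minimum uncertainty in position is:
Δx_min = ℏ/(2Δp)
Δx_min = (1.055e-34 J·s) / (2 × 7.010e-24 kg·m/s)
Δx_min = 7.522e-12 m = 7.522 pm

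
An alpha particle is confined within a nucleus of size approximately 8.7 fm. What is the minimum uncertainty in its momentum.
6.061 × 10^-21 kg·m/s

Using the Heisenberg uncertainty principle:
ΔxΔp ≥ ℏ/2

With Δx ≈ L = 8.700e-15 m (the confinement size):
Δp_min = ℏ/(2Δx)
Δp_min = (1.055e-34 J·s) / (2 × 8.700e-15 m)
Δp_min = 6.061e-21 kg·m/s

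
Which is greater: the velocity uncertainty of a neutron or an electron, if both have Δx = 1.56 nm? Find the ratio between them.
The electron has the larger minimum velocity uncertainty, by a ratio of 1838.7.

For both particles, Δp_min = ℏ/(2Δx) = 3.380e-26 kg·m/s (same for both).

The velocity uncertainty is Δv = Δp/m:
- neutron: Δv = 3.380e-26 / 1.675e-27 = 2.018e+01 m/s = 20.180 m/s
- electron: Δv = 3.380e-26 / 9.109e-31 = 3.711e+04 m/s = 37.105 km/s

Ratio: 3.711e+04 / 2.018e+01 = 1838.7

The lighter particle has larger velocity uncertainty because Δv ∝ 1/m.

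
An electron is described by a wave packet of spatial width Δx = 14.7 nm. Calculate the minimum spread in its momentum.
3.587 × 10^-27 kg·m/s

For a wave packet, the spatial width Δx and momentum spread Δp are related by the uncertainty principle:
ΔxΔp ≥ ℏ/2

The minimum momentum spread is:
Δp_min = ℏ/(2Δx)
Δp_min = (1.055e-34 J·s) / (2 × 1.470e-08 m)
Δp_min = 3.587e-27 kg·m/s

A wave packet cannot have both a well-defined position and well-defined momentum.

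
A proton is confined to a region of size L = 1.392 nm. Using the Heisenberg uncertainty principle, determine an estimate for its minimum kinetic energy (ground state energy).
2.677 μeV

Using the uncertainty principle to estimate ground state energy:

1. The position uncertainty is approximately the confinement size:
   Δx ≈ L = 1.392e-09 m

2. From ΔxΔp ≥ ℏ/2, the minimum momentum uncertainty is:
   Δp ≈ ℏ/(2L) = 3.788e-26 kg·m/s

3. The kinetic energy is approximately:
   KE ≈ (Δp)²/(2m) = (3.788e-26)²/(2 × 1.673e-27 kg)
   KE ≈ 4.289e-25 J = 2.677 μeV

This is an order-of-magnitude estimate of the ground state energy.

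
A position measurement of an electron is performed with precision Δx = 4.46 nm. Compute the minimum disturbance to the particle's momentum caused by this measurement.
1.182 × 10^-26 kg·m/s

The uncertainty principle implies that measuring position disturbs momentum:
ΔxΔp ≥ ℏ/2

When we measure position with precision Δx, we necessarily introduce a momentum uncertainty:
Δp ≥ ℏ/(2Δx)
Δp_min = (1.055e-34 J·s) / (2 × 4.460e-09 m)
Δp_min = 1.182e-26 kg·m/s

The more precisely we measure position, the greater the momentum disturbance.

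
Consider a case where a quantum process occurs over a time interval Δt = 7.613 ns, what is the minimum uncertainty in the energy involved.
43.229 neV

Using the energy-time uncertainty principle:
ΔEΔt ≥ ℏ/2

The minimum uncertainty in energy is:
ΔE_min = ℏ/(2Δt)
ΔE_min = (1.055e-34 J·s) / (2 × 7.613e-09 s)
ΔE_min = 6.926e-27 J = 43.229 neV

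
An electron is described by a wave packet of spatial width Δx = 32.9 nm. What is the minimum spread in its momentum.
1.603 × 10^-27 kg·m/s

For a wave packet, the spatial width Δx and momentum spread Δp are related by the uncertainty principle:
ΔxΔp ≥ ℏ/2

The minimum momentum spread is:
Δp_min = ℏ/(2Δx)
Δp_min = (1.055e-34 J·s) / (2 × 3.290e-08 m)
Δp_min = 1.603e-27 kg·m/s

A wave packet cannot have both a well-defined position and well-defined momentum.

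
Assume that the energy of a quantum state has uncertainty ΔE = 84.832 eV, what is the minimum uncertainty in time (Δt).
3.880 as

Using the energy-time uncertainty principle:
ΔEΔt ≥ ℏ/2

The minimum uncertainty in time is:
Δt_min = ℏ/(2ΔE)
Δt_min = (1.055e-34 J·s) / (2 × 1.359e-17 J)
Δt_min = 3.880e-18 s = 3.880 as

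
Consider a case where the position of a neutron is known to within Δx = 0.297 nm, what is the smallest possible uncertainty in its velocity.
105.997 m/s

Using the Heisenberg uncertainty principle and Δp = mΔv:
ΔxΔp ≥ ℏ/2
Δx(mΔv) ≥ ℏ/2

The minimum uncertainty in velocity is:
Δv_min = ℏ/(2mΔx)
Δv_min = (1.055e-34 J·s) / (2 × 1.675e-27 kg × 2.970e-10 m)
Δv_min = 1.060e+02 m/s = 105.997 m/s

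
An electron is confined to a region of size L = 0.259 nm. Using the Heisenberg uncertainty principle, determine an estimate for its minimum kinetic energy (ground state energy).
141.992 meV

Using the uncertainty principle to estimate ground state energy:

1. The position uncertainty is approximately the confinement size:
   Δx ≈ L = 2.590e-10 m

2. From ΔxΔp ≥ ℏ/2, the minimum momentum uncertainty is:
   Δp ≈ ℏ/(2L) = 2.036e-25 kg·m/s

3. The kinetic energy is approximately:
   KE ≈ (Δp)²/(2m) = (2.036e-25)²/(2 × 9.109e-31 kg)
   KE ≈ 2.275e-20 J = 141.992 meV

This is an order-of-magnitude estimate of the ground state energy.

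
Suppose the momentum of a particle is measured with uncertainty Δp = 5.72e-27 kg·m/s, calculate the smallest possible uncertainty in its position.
9.218 nm

Using the Heisenberg uncertainty principle:
ΔxΔp ≥ ℏ/2

The minimum uncertainty in position is:
Δx_min = ℏ/(2Δp)
Δx_min = (1.055e-34 J·s) / (2 × 5.720e-27 kg·m/s)
Δx_min = 9.218e-09 m = 9.218 nm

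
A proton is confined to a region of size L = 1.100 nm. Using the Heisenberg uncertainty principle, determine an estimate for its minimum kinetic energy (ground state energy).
4.287 μeV

Using the uncertainty principle to estimate ground state energy:

1. The position uncertainty is approximately the confinement size:
   Δx ≈ L = 1.100e-09 m

2. From ΔxΔp ≥ ℏ/2, the minimum momentum uncertainty is:
   Δp ≈ ℏ/(2L) = 4.794e-26 kg·m/s

3. The kinetic energy is approximately:
   KE ≈ (Δp)²/(2m) = (4.794e-26)²/(2 × 1.673e-27 kg)
   KE ≈ 6.869e-25 J = 4.287 μeV

This is an order-of-magnitude estimate of the ground state energy.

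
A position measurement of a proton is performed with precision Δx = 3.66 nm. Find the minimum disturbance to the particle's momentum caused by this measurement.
1.441 × 10^-26 kg·m/s

The uncertainty principle implies that measuring position disturbs momentum:
ΔxΔp ≥ ℏ/2

When we measure position with precision Δx, we necessarily introduce a momentum uncertainty:
Δp ≥ ℏ/(2Δx)
Δp_min = (1.055e-34 J·s) / (2 × 3.660e-09 m)
Δp_min = 1.441e-26 kg·m/s

The more precisely we measure position, the greater the momentum disturbance.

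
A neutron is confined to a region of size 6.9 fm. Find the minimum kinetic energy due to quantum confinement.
108.807 keV

Using the uncertainty principle:

1. Position uncertainty: Δx ≈ 6.900e-15 m
2. Minimum momentum uncertainty: Δp = ℏ/(2Δx) = 7.642e-21 kg·m/s
3. Minimum kinetic energy:
   KE = (Δp)²/(2m) = (7.642e-21)²/(2 × 1.675e-27 kg)
   KE = 1.743e-14 J = 108.807 keV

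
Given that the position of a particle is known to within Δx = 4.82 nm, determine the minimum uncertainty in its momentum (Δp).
1.094 × 10^-26 kg·m/s

Using the Heisenberg uncertainty principle:
ΔxΔp ≥ ℏ/2

The minimum uncertainty in momentum is:
Δp_min = ℏ/(2Δx)
Δp_min = (1.055e-34 J·s) / (2 × 4.820e-09 m)
Δp_min = 1.094e-26 kg·m/s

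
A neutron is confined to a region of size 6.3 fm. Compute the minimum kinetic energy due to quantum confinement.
130.519 keV

Using the uncertainty principle:

1. Position uncertainty: Δx ≈ 6.300e-15 m
2. Minimum momentum uncertainty: Δp = ℏ/(2Δx) = 8.370e-21 kg·m/s
3. Minimum kinetic energy:
   KE = (Δp)²/(2m) = (8.370e-21)²/(2 × 1.675e-27 kg)
   KE = 2.091e-14 J = 130.519 keV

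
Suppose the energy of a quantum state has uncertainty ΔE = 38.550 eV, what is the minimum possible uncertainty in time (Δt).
8.537 as

Using the energy-time uncertainty principle:
ΔEΔt ≥ ℏ/2

The minimum uncertainty in time is:
Δt_min = ℏ/(2ΔE)
Δt_min = (1.055e-34 J·s) / (2 × 6.176e-18 J)
Δt_min = 8.537e-18 s = 8.537 as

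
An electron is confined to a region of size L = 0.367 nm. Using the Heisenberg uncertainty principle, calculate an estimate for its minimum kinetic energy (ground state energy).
70.718 meV

Using the uncertainty principle to estimate ground state energy:

1. The position uncertainty is approximately the confinement size:
   Δx ≈ L = 3.670e-10 m

2. From ΔxΔp ≥ ℏ/2, the minimum momentum uncertainty is:
   Δp ≈ ℏ/(2L) = 1.437e-25 kg·m/s

3. The kinetic energy is approximately:
   KE ≈ (Δp)²/(2m) = (1.437e-25)²/(2 × 9.109e-31 kg)
   KE ≈ 1.133e-20 J = 70.718 meV

This is an order-of-magnitude estimate of the ground state energy.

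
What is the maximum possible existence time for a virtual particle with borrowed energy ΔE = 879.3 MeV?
3.743 × 10^-25 s

Using the energy-time uncertainty principle:
ΔEΔt ≥ ℏ/2

For a virtual particle borrowing energy ΔE, the maximum lifetime is:
Δt_max = ℏ/(2ΔE)

Converting energy:
ΔE = 879.3 MeV = 1.409e-10 J

Δt_max = (1.055e-34 J·s) / (2 × 1.409e-10 J)
Δt_max = 3.743e-25 s = 3.743 × 10^-25 s

Virtual particles with higher borrowed energy exist for shorter times.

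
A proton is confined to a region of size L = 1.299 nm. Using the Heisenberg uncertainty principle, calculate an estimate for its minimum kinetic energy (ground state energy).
3.074 μeV

Using the uncertainty principle to estimate ground state energy:

1. The position uncertainty is approximately the confinement size:
   Δx ≈ L = 1.299e-09 m

2. From ΔxΔp ≥ ℏ/2, the minimum momentum uncertainty is:
   Δp ≈ ℏ/(2L) = 4.059e-26 kg·m/s

3. The kinetic energy is approximately:
   KE ≈ (Δp)²/(2m) = (4.059e-26)²/(2 × 1.673e-27 kg)
   KE ≈ 4.925e-25 J = 3.074 μeV

This is an order-of-magnitude estimate of the ground state energy.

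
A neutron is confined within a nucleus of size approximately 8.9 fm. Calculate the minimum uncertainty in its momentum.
5.925 × 10^-21 kg·m/s

Using the Heisenberg uncertainty principle:
ΔxΔp ≥ ℏ/2

With Δx ≈ L = 8.900e-15 m (the confinement size):
Δp_min = ℏ/(2Δx)
Δp_min = (1.055e-34 J·s) / (2 × 8.900e-15 m)
Δp_min = 5.925e-21 kg·m/s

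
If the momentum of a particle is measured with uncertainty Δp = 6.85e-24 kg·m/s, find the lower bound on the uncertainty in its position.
7.698 pm

Using the Heisenberg uncertainty principle:
ΔxΔp ≥ ℏ/2

The minimum uncertainty in position is:
Δx_min = ℏ/(2Δp)
Δx_min = (1.055e-34 J·s) / (2 × 6.850e-24 kg·m/s)
Δx_min = 7.698e-12 m = 7.698 pm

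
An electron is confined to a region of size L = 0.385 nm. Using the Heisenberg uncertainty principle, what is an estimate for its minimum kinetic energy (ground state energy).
64.260 meV

Using the uncertainty principle to estimate ground state energy:

1. The position uncertainty is approximately the confinement size:
   Δx ≈ L = 3.850e-10 m

2. From ΔxΔp ≥ ℏ/2, the minimum momentum uncertainty is:
   Δp ≈ ℏ/(2L) = 1.370e-25 kg·m/s

3. The kinetic energy is approximately:
   KE ≈ (Δp)²/(2m) = (1.370e-25)²/(2 × 9.109e-31 kg)
   KE ≈ 1.030e-20 J = 64.260 meV

This is an order-of-magnitude estimate of the ground state energy.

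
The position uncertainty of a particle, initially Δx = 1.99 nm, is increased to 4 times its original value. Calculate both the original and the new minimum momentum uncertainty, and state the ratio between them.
Original Δp_min = 2.650 × 10^-26 kg·m/s; new Δp'_min = 6.624 × 10^-27 kg·m/s; ratio Δp'_min/Δp_min = 1/4.

From the uncertainty principle ΔxΔp ≥ ℏ/2, the minimum momentum uncertainty is Δp_min = ℏ/(2Δx).

Original (Δx = 1.99 nm = 1.990e-09 m):
Δp_min = (1.055e-34 J·s)/(2 × 1.990e-09 m) = 2.650e-26 kg·m/s

When Δx → 4Δx:
Δp'_min = ℏ/(2 × 4Δx) = (1/4) × ℏ/(2Δx) = (1/4) × Δp_min
Δp'_min = 1/4 × 2.650e-26 kg·m/s = 6.624e-27 kg·m/s

Since Δp_min ∝ 1/Δx, when Δx is increased to 4 times its original value, Δp_min decreases to 1/4 of its original value.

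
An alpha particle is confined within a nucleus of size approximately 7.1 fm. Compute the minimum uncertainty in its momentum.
7.427 × 10^-21 kg·m/s

Using the Heisenberg uncertainty principle:
ΔxΔp ≥ ℏ/2

With Δx ≈ L = 7.100e-15 m (the confinement size):
Δp_min = ℏ/(2Δx)
Δp_min = (1.055e-34 J·s) / (2 × 7.100e-15 m)
Δp_min = 7.427e-21 kg·m/s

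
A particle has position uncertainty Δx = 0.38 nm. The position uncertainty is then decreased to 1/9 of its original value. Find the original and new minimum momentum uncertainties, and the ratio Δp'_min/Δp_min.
Original Δp_min = 1.388 × 10^-25 kg·m/s; new Δp'_min = 1.249 × 10^-24 kg·m/s; ratio Δp'_min/Δp_min = 9.

From the uncertainty principle ΔxΔp ≥ ℏ/2, the minimum momentum uncertainty is Δp_min = ℏ/(2Δx).

Original (Δx = 0.38 nm = 3.800e-10 m):
Δp_min = (1.055e-34 J·s)/(2 × 3.800e-10 m) = 1.388e-25 kg·m/s

When Δx → (1/9)Δx:
Δp'_min = ℏ/(2 × (1/9)Δx) = 9 × ℏ/(2Δx) = 9 × Δp_min
Δp'_min = 9 × 1.388e-25 kg·m/s = 1.249e-24 kg·m/s

Since Δp_min ∝ 1/Δx, when Δx is decreased to 1/9 of its original value, Δp_min increases to 9 times its original value.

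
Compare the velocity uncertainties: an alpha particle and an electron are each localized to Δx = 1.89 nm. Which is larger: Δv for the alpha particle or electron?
The electron has the larger minimum velocity uncertainty, by a ratio of 7294.3.

For both particles, Δp_min = ℏ/(2Δx) = 2.790e-26 kg·m/s (same for both).

The velocity uncertainty is Δv = Δp/m:
- alpha particle: Δv = 2.790e-26 / 6.645e-27 = 4.199e+00 m/s = 4.199 m/s
- electron: Δv = 2.790e-26 / 9.109e-31 = 3.063e+04 m/s = 30.626 km/s

Ratio: 3.063e+04 / 4.199e+00 = 7294.3

The lighter particle has larger velocity uncertainty because Δv ∝ 1/m.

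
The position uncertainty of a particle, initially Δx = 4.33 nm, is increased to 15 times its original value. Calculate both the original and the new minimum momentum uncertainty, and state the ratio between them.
Original Δp_min = 1.218 × 10^-26 kg·m/s; new Δp'_min = 8.118 × 10^-28 kg·m/s; ratio Δp'_min/Δp_min = 1/15.

From the uncertainty principle ΔxΔp ≥ ℏ/2, the minimum momentum uncertainty is Δp_min = ℏ/(2Δx).

Original (Δx = 4.33 nm = 4.330e-09 m):
Δp_min = (1.055e-34 J·s)/(2 × 4.330e-09 m) = 1.218e-26 kg·m/s

When Δx → 15Δx:
Δp'_min = ℏ/(2 × 15Δx) = (1/15) × ℏ/(2Δx) = (1/15) × Δp_min
Δp'_min = 1/15 × 1.218e-26 kg·m/s = 8.118e-28 kg·m/s

Since Δp_min ∝ 1/Δx, when Δx is increased to 15 times its original value, Δp_min decreases to 1/15 of its original value.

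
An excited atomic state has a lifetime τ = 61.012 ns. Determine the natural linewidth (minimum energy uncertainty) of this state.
5.394 neV

Using the energy-time uncertainty principle:
ΔEΔt ≥ ℏ/2

The lifetime τ represents the time uncertainty Δt.
The natural linewidth (minimum energy uncertainty) is:

ΔE = ℏ/(2τ)
ΔE = (1.055e-34 J·s) / (2 × 6.101e-08 s)
ΔE = 8.642e-28 J = 5.394 neV

This natural linewidth limits the precision of spectroscopic measurements.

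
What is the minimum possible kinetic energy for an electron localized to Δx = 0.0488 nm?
4.000 eV

Localizing a particle requires giving it sufficient momentum uncertainty:

1. From uncertainty principle: Δp ≥ ℏ/(2Δx)
   Δp_min = (1.055e-34 J·s) / (2 × 4.880e-11 m)
   Δp_min = 1.081e-24 kg·m/s

2. This momentum uncertainty corresponds to kinetic energy:
   KE ≈ (Δp)²/(2m) = (1.081e-24)²/(2 × 9.109e-31 kg)
   KE = 6.408e-19 J = 4.000 eV

Tighter localization requires more energy.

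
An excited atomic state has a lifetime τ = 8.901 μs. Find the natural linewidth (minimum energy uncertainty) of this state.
36.974 peV

Using the energy-time uncertainty principle:
ΔEΔt ≥ ℏ/2

The lifetime τ represents the time uncertainty Δt.
The natural linewidth (minimum energy uncertainty) is:

ΔE = ℏ/(2τ)
ΔE = (1.055e-34 J·s) / (2 × 8.901e-06 s)
ΔE = 5.924e-30 J = 36.974 peV

This natural linewidth limits the precision of spectroscopic measurements.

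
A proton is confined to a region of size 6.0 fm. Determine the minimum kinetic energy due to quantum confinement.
144.096 keV

Using the uncertainty principle:

1. Position uncertainty: Δx ≈ 6.000e-15 m
2. Minimum momentum uncertainty: Δp = ℏ/(2Δx) = 8.788e-21 kg·m/s
3. Minimum kinetic energy:
   KE = (Δp)²/(2m) = (8.788e-21)²/(2 × 1.673e-27 kg)
   KE = 2.309e-14 J = 144.096 keV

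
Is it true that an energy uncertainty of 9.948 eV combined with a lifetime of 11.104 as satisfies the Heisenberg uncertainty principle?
No, it violates the uncertainty relation.

Calculate the product ΔEΔt:
ΔE = 9.948 eV = 1.594e-18 J
ΔEΔt = (1.594e-18 J) × (1.110e-17 s)
ΔEΔt = 1.770e-35 J·s

Compare to the minimum allowed value ℏ/2:
ℏ/2 = 5.273e-35 J·s

Since ΔEΔt = 1.770e-35 J·s < 5.273e-35 J·s = ℏ/2,
this violates the uncertainty relation.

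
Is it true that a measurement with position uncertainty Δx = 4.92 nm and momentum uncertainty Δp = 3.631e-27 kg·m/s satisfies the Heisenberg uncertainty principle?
No, it violates the uncertainty principle (impossible measurement).

Calculate the product ΔxΔp:
ΔxΔp = (4.920e-09 m) × (3.631e-27 kg·m/s)
ΔxΔp = 1.786e-35 J·s

Compare to the minimum allowed value ℏ/2:
ℏ/2 = 5.273e-35 J·s

Since ΔxΔp = 1.786e-35 J·s < 5.273e-35 J·s = ℏ/2,
the measurement violates the uncertainty principle.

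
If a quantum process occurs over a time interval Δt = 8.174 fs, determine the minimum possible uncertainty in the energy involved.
40.263 meV

Using the energy-time uncertainty principle:
ΔEΔt ≥ ℏ/2

The minimum uncertainty in energy is:
ΔE_min = ℏ/(2Δt)
ΔE_min = (1.055e-34 J·s) / (2 × 8.174e-15 s)
ΔE_min = 6.451e-21 J = 40.263 meV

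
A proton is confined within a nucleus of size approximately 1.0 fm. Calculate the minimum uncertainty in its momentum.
5.273 × 10^-20 kg·m/s

Using the Heisenberg uncertainty principle:
ΔxΔp ≥ ℏ/2

With Δx ≈ L = 1.000e-15 m (the confinement size):
Δp_min = ℏ/(2Δx)
Δp_min = (1.055e-34 J·s) / (2 × 1.000e-15 m)
Δp_min = 5.273e-20 kg·m/s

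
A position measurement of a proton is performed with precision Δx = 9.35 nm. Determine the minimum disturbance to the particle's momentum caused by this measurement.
5.639 × 10^-27 kg·m/s

The uncertainty principle implies that measuring position disturbs momentum:
ΔxΔp ≥ ℏ/2

When we measure position with precision Δx, we necessarily introduce a momentum uncertainty:
Δp ≥ ℏ/(2Δx)
Δp_min = (1.055e-34 J·s) / (2 × 9.350e-09 m)
Δp_min = 5.639e-27 kg·m/s

The more precisely we measure position, the greater the momentum disturbance.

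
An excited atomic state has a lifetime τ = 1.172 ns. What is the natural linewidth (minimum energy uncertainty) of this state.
280.807 neV

Using the energy-time uncertainty principle:
ΔEΔt ≥ ℏ/2

The lifetime τ represents the time uncertainty Δt.
The natural linewidth (minimum energy uncertainty) is:

ΔE = ℏ/(2τ)
ΔE = (1.055e-34 J·s) / (2 × 1.172e-09 s)
ΔE = 4.499e-26 J = 280.807 neV

This natural linewidth limits the precision of spectroscopic measurements.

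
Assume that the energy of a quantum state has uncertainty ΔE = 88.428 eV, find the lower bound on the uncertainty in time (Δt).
3.722 as

Using the energy-time uncertainty principle:
ΔEΔt ≥ ℏ/2

The minimum uncertainty in time is:
Δt_min = ℏ/(2ΔE)
Δt_min = (1.055e-34 J·s) / (2 × 1.417e-17 J)
Δt_min = 3.722e-18 s = 3.722 as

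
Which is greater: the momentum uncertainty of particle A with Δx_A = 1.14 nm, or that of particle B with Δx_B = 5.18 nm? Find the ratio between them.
Particle A has the larger minimum momentum uncertainty, by a factor of 4.54.

For each particle, the minimum momentum uncertainty is Δp_min = ℏ/(2Δx):

Particle A: Δp_A = ℏ/(2×1.140e-09 m) = 4.625e-26 kg·m/s
Particle B: Δp_B = ℏ/(2×5.180e-09 m) = 1.018e-26 kg·m/s

Ratio: Δp_A/Δp_B = 4.54

Since Δp_min ∝ 1/Δx, the particle with smaller position uncertainty (A) has larger momentum uncertainty.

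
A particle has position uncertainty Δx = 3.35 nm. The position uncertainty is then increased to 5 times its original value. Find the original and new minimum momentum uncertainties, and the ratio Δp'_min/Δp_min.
Original Δp_min = 1.574 × 10^-26 kg·m/s; new Δp'_min = 3.148 × 10^-27 kg·m/s; ratio Δp'_min/Δp_min = 1/5.

From the uncertainty principle ΔxΔp ≥ ℏ/2, the minimum momentum uncertainty is Δp_min = ℏ/(2Δx).

Original (Δx = 3.35 nm = 3.350e-09 m):
Δp_min = (1.055e-34 J·s)/(2 × 3.350e-09 m) = 1.574e-26 kg·m/s

When Δx → 5Δx:
Δp'_min = ℏ/(2 × 5Δx) = (1/5) × ℏ/(2Δx) = (1/5) × Δp_min
Δp'_min = 1/5 × 1.574e-26 kg·m/s = 3.148e-27 kg·m/s

Since Δp_min ∝ 1/Δx, when Δx is increased to 5 times its original value, Δp_min decreases to 1/5 of its original value.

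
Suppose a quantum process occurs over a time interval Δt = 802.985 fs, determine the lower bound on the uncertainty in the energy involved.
409.853 μeV

Using the energy-time uncertainty principle:
ΔEΔt ≥ ℏ/2

The minimum uncertainty in energy is:
ΔE_min = ℏ/(2Δt)
ΔE_min = (1.055e-34 J·s) / (2 × 8.030e-13 s)
ΔE_min = 6.567e-23 J = 409.853 μeV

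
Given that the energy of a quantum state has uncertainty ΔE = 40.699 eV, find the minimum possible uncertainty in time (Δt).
8.086 as

Using the energy-time uncertainty principle:
ΔEΔt ≥ ℏ/2

The minimum uncertainty in time is:
Δt_min = ℏ/(2ΔE)
Δt_min = (1.055e-34 J·s) / (2 × 6.521e-18 J)
Δt_min = 8.086e-18 s = 8.086 as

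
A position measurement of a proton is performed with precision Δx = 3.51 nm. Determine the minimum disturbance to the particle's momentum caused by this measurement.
1.502 × 10^-26 kg·m/s

The uncertainty principle implies that measuring position disturbs momentum:
ΔxΔp ≥ ℏ/2

When we measure position with precision Δx, we necessarily introduce a momentum uncertainty:
Δp ≥ ℏ/(2Δx)
Δp_min = (1.055e-34 J·s) / (2 × 3.510e-09 m)
Δp_min = 1.502e-26 kg·m/s

The more precisely we measure position, the greater the momentum disturbance.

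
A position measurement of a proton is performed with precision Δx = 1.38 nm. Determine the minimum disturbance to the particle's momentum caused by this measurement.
3.821 × 10^-26 kg·m/s

The uncertainty principle implies that measuring position disturbs momentum:
ΔxΔp ≥ ℏ/2

When we measure position with precision Δx, we necessarily introduce a momentum uncertainty:
Δp ≥ ℏ/(2Δx)
Δp_min = (1.055e-34 J·s) / (2 × 1.380e-09 m)
Δp_min = 3.821e-26 kg·m/s

The more precisely we measure position, the greater the momentum disturbance.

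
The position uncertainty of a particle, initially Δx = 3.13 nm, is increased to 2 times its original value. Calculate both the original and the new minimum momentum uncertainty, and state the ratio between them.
Original Δp_min = 1.685 × 10^-26 kg·m/s; new Δp'_min = 8.423 × 10^-27 kg·m/s; ratio Δp'_min/Δp_min = 1/2.

From the uncertainty principle ΔxΔp ≥ ℏ/2, the minimum momentum uncertainty is Δp_min = ℏ/(2Δx).

Original (Δx = 3.13 nm = 3.130e-09 m):
Δp_min = (1.055e-34 J·s)/(2 × 3.130e-09 m) = 1.685e-26 kg·m/s

When Δx → 2Δx:
Δp'_min = ℏ/(2 × 2Δx) = (1/2) × ℏ/(2Δx) = (1/2) × Δp_min
Δp'_min = 1/2 × 1.685e-26 kg·m/s = 8.423e-27 kg·m/s

Since Δp_min ∝ 1/Δx, when Δx is increased to 2 times its original value, Δp_min decreases to 1/2 of its original value.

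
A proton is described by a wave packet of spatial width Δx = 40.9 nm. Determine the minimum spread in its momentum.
1.289 × 10^-27 kg·m/s

For a wave packet, the spatial width Δx and momentum spread Δp are related by the uncertainty principle:
ΔxΔp ≥ ℏ/2

The minimum momentum spread is:
Δp_min = ℏ/(2Δx)
Δp_min = (1.055e-34 J·s) / (2 × 4.090e-08 m)
Δp_min = 1.289e-27 kg·m/s

A wave packet cannot have both a well-defined position and well-defined momentum.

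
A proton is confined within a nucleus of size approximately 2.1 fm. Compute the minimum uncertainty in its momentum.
2.511 × 10^-20 kg·m/s

Using the Heisenberg uncertainty principle:
ΔxΔp ≥ ℏ/2

With Δx ≈ L = 2.100e-15 m (the confinement size):
Δp_min = ℏ/(2Δx)
Δp_min = (1.055e-34 J·s) / (2 × 2.100e-15 m)
Δp_min = 2.511e-20 kg·m/s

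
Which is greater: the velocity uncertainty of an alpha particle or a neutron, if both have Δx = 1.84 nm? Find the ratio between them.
The neutron has the larger minimum velocity uncertainty, by a ratio of 4.0.

For both particles, Δp_min = ℏ/(2Δx) = 2.866e-26 kg·m/s (same for both).

The velocity uncertainty is Δv = Δp/m:
- alpha particle: Δv = 2.866e-26 / 6.645e-27 = 4.313e+00 m/s = 4.313 m/s
- neutron: Δv = 2.866e-26 / 1.675e-27 = 1.711e+01 m/s = 17.109 m/s

Ratio: 1.711e+01 / 4.313e+00 = 4.0

The lighter particle has larger velocity uncertainty because Δv ∝ 1/m.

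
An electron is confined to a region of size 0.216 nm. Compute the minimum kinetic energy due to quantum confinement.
204.153 meV

Using the uncertainty principle:

1. Position uncertainty: Δx ≈ 2.160e-10 m
2. Minimum momentum uncertainty: Δp = ℏ/(2Δx) = 2.441e-25 kg·m/s
3. Minimum kinetic energy:
   KE = (Δp)²/(2m) = (2.441e-25)²/(2 × 9.109e-31 kg)
   KE = 3.271e-20 J = 204.153 meV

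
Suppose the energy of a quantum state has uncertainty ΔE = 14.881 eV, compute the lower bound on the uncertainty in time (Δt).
22.116 as

Using the energy-time uncertainty principle:
ΔEΔt ≥ ℏ/2

The minimum uncertainty in time is:
Δt_min = ℏ/(2ΔE)
Δt_min = (1.055e-34 J·s) / (2 × 2.384e-18 J)
Δt_min = 2.212e-17 s = 22.116 as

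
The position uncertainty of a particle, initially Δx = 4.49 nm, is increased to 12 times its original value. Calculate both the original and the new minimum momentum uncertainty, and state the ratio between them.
Original Δp_min = 1.174 × 10^-26 kg·m/s; new Δp'_min = 9.786 × 10^-28 kg·m/s; ratio Δp'_min/Δp_min = 1/12.

From the uncertainty principle ΔxΔp ≥ ℏ/2, the minimum momentum uncertainty is Δp_min = ℏ/(2Δx).

Original (Δx = 4.49 nm = 4.490e-09 m):
Δp_min = (1.055e-34 J·s)/(2 × 4.490e-09 m) = 1.174e-26 kg·m/s

When Δx → 12Δx:
Δp'_min = ℏ/(2 × 12Δx) = (1/12) × ℏ/(2Δx) = (1/12) × Δp_min
Δp'_min = 1/12 × 1.174e-26 kg·m/s = 9.786e-28 kg·m/s

Since Δp_min ∝ 1/Δx, when Δx is increased to 12 times its original value, Δp_min decreases to 1/12 of its original value.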